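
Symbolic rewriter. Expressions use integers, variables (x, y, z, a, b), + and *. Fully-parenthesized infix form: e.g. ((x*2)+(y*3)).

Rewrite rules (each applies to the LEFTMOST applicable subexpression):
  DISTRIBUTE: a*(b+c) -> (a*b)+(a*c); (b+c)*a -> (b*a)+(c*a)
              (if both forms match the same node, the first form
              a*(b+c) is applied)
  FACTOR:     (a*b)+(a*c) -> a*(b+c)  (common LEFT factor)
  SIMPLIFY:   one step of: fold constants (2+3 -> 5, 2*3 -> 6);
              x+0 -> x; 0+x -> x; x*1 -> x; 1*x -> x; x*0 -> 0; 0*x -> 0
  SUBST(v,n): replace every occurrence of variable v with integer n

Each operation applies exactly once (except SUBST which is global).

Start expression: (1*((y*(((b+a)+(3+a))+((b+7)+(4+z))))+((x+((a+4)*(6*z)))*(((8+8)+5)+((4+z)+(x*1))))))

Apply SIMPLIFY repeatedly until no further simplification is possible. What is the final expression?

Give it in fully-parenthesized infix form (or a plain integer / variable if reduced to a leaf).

Start: (1*((y*(((b+a)+(3+a))+((b+7)+(4+z))))+((x+((a+4)*(6*z)))*(((8+8)+5)+((4+z)+(x*1))))))
Step 1: at root: (1*((y*(((b+a)+(3+a))+((b+7)+(4+z))))+((x+((a+4)*(6*z)))*(((8+8)+5)+((4+z)+(x*1)))))) -> ((y*(((b+a)+(3+a))+((b+7)+(4+z))))+((x+((a+4)*(6*z)))*(((8+8)+5)+((4+z)+(x*1))))); overall: (1*((y*(((b+a)+(3+a))+((b+7)+(4+z))))+((x+((a+4)*(6*z)))*(((8+8)+5)+((4+z)+(x*1)))))) -> ((y*(((b+a)+(3+a))+((b+7)+(4+z))))+((x+((a+4)*(6*z)))*(((8+8)+5)+((4+z)+(x*1)))))
Step 2: at RRLL: (8+8) -> 16; overall: ((y*(((b+a)+(3+a))+((b+7)+(4+z))))+((x+((a+4)*(6*z)))*(((8+8)+5)+((4+z)+(x*1))))) -> ((y*(((b+a)+(3+a))+((b+7)+(4+z))))+((x+((a+4)*(6*z)))*((16+5)+((4+z)+(x*1)))))
Step 3: at RRL: (16+5) -> 21; overall: ((y*(((b+a)+(3+a))+((b+7)+(4+z))))+((x+((a+4)*(6*z)))*((16+5)+((4+z)+(x*1))))) -> ((y*(((b+a)+(3+a))+((b+7)+(4+z))))+((x+((a+4)*(6*z)))*(21+((4+z)+(x*1)))))
Step 4: at RRRR: (x*1) -> x; overall: ((y*(((b+a)+(3+a))+((b+7)+(4+z))))+((x+((a+4)*(6*z)))*(21+((4+z)+(x*1))))) -> ((y*(((b+a)+(3+a))+((b+7)+(4+z))))+((x+((a+4)*(6*z)))*(21+((4+z)+x))))
Fixed point: ((y*(((b+a)+(3+a))+((b+7)+(4+z))))+((x+((a+4)*(6*z)))*(21+((4+z)+x))))

Answer: ((y*(((b+a)+(3+a))+((b+7)+(4+z))))+((x+((a+4)*(6*z)))*(21+((4+z)+x))))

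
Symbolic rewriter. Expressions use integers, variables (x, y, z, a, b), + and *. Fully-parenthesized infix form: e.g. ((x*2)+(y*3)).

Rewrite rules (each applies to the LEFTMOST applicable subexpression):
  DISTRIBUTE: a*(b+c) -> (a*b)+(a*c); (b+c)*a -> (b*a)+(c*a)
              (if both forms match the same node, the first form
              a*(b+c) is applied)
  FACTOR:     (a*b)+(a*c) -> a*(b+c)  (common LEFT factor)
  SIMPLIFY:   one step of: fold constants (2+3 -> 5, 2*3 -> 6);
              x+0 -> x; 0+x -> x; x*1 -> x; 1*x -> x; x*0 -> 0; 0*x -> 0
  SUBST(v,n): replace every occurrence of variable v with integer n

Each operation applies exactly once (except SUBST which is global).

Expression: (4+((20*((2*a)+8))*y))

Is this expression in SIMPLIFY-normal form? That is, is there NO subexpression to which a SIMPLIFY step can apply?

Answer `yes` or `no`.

Expression: (4+((20*((2*a)+8))*y))
Scanning for simplifiable subexpressions (pre-order)...
  at root: (4+((20*((2*a)+8))*y)) (not simplifiable)
  at R: ((20*((2*a)+8))*y) (not simplifiable)
  at RL: (20*((2*a)+8)) (not simplifiable)
  at RLR: ((2*a)+8) (not simplifiable)
  at RLRL: (2*a) (not simplifiable)
Result: no simplifiable subexpression found -> normal form.

Answer: yes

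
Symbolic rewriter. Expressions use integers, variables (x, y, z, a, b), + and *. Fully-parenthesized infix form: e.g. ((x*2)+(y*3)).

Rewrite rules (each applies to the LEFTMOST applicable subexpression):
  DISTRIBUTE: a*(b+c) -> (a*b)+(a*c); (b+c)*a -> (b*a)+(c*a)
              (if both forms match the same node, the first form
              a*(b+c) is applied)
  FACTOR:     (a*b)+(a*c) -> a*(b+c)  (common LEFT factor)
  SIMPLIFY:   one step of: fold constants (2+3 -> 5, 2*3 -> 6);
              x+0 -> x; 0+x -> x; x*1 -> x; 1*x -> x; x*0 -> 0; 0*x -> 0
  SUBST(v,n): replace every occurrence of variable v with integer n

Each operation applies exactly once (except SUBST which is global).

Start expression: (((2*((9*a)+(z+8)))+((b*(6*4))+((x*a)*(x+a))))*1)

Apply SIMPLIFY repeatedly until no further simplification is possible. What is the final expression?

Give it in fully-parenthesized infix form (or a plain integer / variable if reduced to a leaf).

Start: (((2*((9*a)+(z+8)))+((b*(6*4))+((x*a)*(x+a))))*1)
Step 1: at root: (((2*((9*a)+(z+8)))+((b*(6*4))+((x*a)*(x+a))))*1) -> ((2*((9*a)+(z+8)))+((b*(6*4))+((x*a)*(x+a)))); overall: (((2*((9*a)+(z+8)))+((b*(6*4))+((x*a)*(x+a))))*1) -> ((2*((9*a)+(z+8)))+((b*(6*4))+((x*a)*(x+a))))
Step 2: at RLR: (6*4) -> 24; overall: ((2*((9*a)+(z+8)))+((b*(6*4))+((x*a)*(x+a)))) -> ((2*((9*a)+(z+8)))+((b*24)+((x*a)*(x+a))))
Fixed point: ((2*((9*a)+(z+8)))+((b*24)+((x*a)*(x+a))))

Answer: ((2*((9*a)+(z+8)))+((b*24)+((x*a)*(x+a))))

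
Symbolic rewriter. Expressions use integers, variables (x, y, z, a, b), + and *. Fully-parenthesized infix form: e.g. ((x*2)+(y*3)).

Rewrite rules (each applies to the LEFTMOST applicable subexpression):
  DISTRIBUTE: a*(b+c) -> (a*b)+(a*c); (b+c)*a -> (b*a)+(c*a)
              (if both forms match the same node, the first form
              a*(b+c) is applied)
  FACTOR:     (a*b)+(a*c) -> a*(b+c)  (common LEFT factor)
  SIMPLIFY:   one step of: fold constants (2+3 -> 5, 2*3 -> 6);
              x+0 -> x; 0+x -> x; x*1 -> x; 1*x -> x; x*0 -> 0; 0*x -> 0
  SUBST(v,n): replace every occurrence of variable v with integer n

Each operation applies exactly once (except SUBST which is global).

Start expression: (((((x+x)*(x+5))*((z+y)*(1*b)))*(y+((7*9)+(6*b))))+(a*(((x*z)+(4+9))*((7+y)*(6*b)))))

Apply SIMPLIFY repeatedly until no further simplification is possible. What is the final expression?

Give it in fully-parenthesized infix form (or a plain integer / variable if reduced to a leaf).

Answer: (((((x+x)*(x+5))*((z+y)*b))*(y+(63+(6*b))))+(a*(((x*z)+13)*((7+y)*(6*b)))))

Derivation:
Start: (((((x+x)*(x+5))*((z+y)*(1*b)))*(y+((7*9)+(6*b))))+(a*(((x*z)+(4+9))*((7+y)*(6*b)))))
Step 1: at LLRR: (1*b) -> b; overall: (((((x+x)*(x+5))*((z+y)*(1*b)))*(y+((7*9)+(6*b))))+(a*(((x*z)+(4+9))*((7+y)*(6*b))))) -> (((((x+x)*(x+5))*((z+y)*b))*(y+((7*9)+(6*b))))+(a*(((x*z)+(4+9))*((7+y)*(6*b)))))
Step 2: at LRRL: (7*9) -> 63; overall: (((((x+x)*(x+5))*((z+y)*b))*(y+((7*9)+(6*b))))+(a*(((x*z)+(4+9))*((7+y)*(6*b))))) -> (((((x+x)*(x+5))*((z+y)*b))*(y+(63+(6*b))))+(a*(((x*z)+(4+9))*((7+y)*(6*b)))))
Step 3: at RRLR: (4+9) -> 13; overall: (((((x+x)*(x+5))*((z+y)*b))*(y+(63+(6*b))))+(a*(((x*z)+(4+9))*((7+y)*(6*b))))) -> (((((x+x)*(x+5))*((z+y)*b))*(y+(63+(6*b))))+(a*(((x*z)+13)*((7+y)*(6*b)))))
Fixed point: (((((x+x)*(x+5))*((z+y)*b))*(y+(63+(6*b))))+(a*(((x*z)+13)*((7+y)*(6*b)))))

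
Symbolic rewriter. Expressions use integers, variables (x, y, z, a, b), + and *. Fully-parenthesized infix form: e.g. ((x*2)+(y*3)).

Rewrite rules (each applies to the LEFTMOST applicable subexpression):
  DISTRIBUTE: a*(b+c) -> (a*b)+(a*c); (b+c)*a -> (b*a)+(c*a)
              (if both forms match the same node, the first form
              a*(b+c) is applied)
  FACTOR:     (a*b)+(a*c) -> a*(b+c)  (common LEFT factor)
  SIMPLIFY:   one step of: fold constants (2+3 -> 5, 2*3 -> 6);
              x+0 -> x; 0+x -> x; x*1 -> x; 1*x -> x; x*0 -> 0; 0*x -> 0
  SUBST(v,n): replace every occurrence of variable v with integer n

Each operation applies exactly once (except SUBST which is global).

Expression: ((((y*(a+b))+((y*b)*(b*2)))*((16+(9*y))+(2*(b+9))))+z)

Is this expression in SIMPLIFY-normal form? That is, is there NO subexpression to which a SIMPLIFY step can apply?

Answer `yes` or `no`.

Expression: ((((y*(a+b))+((y*b)*(b*2)))*((16+(9*y))+(2*(b+9))))+z)
Scanning for simplifiable subexpressions (pre-order)...
  at root: ((((y*(a+b))+((y*b)*(b*2)))*((16+(9*y))+(2*(b+9))))+z) (not simplifiable)
  at L: (((y*(a+b))+((y*b)*(b*2)))*((16+(9*y))+(2*(b+9)))) (not simplifiable)
  at LL: ((y*(a+b))+((y*b)*(b*2))) (not simplifiable)
  at LLL: (y*(a+b)) (not simplifiable)
  at LLLR: (a+b) (not simplifiable)
  at LLR: ((y*b)*(b*2)) (not simplifiable)
  at LLRL: (y*b) (not simplifiable)
  at LLRR: (b*2) (not simplifiable)
  at LR: ((16+(9*y))+(2*(b+9))) (not simplifiable)
  at LRL: (16+(9*y)) (not simplifiable)
  at LRLR: (9*y) (not simplifiable)
  at LRR: (2*(b+9)) (not simplifiable)
  at LRRR: (b+9) (not simplifiable)
Result: no simplifiable subexpression found -> normal form.

Answer: yes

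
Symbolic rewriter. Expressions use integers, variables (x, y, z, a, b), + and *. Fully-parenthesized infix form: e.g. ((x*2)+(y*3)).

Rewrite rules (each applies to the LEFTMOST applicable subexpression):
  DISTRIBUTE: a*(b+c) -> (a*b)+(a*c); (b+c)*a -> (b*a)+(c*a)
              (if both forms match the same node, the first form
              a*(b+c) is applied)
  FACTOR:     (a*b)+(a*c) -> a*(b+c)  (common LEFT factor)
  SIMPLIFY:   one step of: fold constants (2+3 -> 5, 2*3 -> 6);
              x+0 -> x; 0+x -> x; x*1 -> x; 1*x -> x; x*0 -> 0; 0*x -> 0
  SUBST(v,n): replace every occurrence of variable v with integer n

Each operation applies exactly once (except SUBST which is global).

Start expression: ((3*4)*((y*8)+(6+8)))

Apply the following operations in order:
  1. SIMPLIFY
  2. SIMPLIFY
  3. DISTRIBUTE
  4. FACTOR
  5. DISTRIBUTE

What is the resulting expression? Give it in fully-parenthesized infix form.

Start: ((3*4)*((y*8)+(6+8)))
Apply SIMPLIFY at L (target: (3*4)): ((3*4)*((y*8)+(6+8))) -> (12*((y*8)+(6+8)))
Apply SIMPLIFY at RR (target: (6+8)): (12*((y*8)+(6+8))) -> (12*((y*8)+14))
Apply DISTRIBUTE at root (target: (12*((y*8)+14))): (12*((y*8)+14)) -> ((12*(y*8))+(12*14))
Apply FACTOR at root (target: ((12*(y*8))+(12*14))): ((12*(y*8))+(12*14)) -> (12*((y*8)+14))
Apply DISTRIBUTE at root (target: (12*((y*8)+14))): (12*((y*8)+14)) -> ((12*(y*8))+(12*14))

Answer: ((12*(y*8))+(12*14))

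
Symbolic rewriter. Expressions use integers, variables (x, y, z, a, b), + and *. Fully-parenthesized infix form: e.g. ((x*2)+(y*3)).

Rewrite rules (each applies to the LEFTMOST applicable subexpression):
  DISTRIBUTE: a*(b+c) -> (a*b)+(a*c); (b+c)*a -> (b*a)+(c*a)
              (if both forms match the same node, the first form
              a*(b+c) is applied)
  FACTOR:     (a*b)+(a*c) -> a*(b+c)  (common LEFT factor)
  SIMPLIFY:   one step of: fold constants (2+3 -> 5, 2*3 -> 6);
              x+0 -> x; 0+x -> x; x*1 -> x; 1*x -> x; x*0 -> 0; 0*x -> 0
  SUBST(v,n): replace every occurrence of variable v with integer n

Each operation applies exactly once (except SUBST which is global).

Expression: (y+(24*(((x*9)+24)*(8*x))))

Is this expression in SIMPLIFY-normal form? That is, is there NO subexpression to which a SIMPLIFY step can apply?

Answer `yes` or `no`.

Answer: yes

Derivation:
Expression: (y+(24*(((x*9)+24)*(8*x))))
Scanning for simplifiable subexpressions (pre-order)...
  at root: (y+(24*(((x*9)+24)*(8*x)))) (not simplifiable)
  at R: (24*(((x*9)+24)*(8*x))) (not simplifiable)
  at RR: (((x*9)+24)*(8*x)) (not simplifiable)
  at RRL: ((x*9)+24) (not simplifiable)
  at RRLL: (x*9) (not simplifiable)
  at RRR: (8*x) (not simplifiable)
Result: no simplifiable subexpression found -> normal form.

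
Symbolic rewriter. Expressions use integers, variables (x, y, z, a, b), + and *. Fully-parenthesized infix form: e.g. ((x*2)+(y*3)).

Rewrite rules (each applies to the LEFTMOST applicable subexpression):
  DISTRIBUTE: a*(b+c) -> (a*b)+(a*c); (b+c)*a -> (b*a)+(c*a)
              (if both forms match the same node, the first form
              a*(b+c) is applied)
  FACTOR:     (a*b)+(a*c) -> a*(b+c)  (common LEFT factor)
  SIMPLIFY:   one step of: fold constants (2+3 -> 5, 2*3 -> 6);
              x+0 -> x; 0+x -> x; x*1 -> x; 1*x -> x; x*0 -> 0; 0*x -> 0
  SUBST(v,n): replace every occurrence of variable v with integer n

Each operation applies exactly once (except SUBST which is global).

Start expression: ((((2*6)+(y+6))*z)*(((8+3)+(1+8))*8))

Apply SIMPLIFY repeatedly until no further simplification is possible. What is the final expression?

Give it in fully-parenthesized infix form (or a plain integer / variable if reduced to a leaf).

Start: ((((2*6)+(y+6))*z)*(((8+3)+(1+8))*8))
Step 1: at LLL: (2*6) -> 12; overall: ((((2*6)+(y+6))*z)*(((8+3)+(1+8))*8)) -> (((12+(y+6))*z)*(((8+3)+(1+8))*8))
Step 2: at RLL: (8+3) -> 11; overall: (((12+(y+6))*z)*(((8+3)+(1+8))*8)) -> (((12+(y+6))*z)*((11+(1+8))*8))
Step 3: at RLR: (1+8) -> 9; overall: (((12+(y+6))*z)*((11+(1+8))*8)) -> (((12+(y+6))*z)*((11+9)*8))
Step 4: at RL: (11+9) -> 20; overall: (((12+(y+6))*z)*((11+9)*8)) -> (((12+(y+6))*z)*(20*8))
Step 5: at R: (20*8) -> 160; overall: (((12+(y+6))*z)*(20*8)) -> (((12+(y+6))*z)*160)
Fixed point: (((12+(y+6))*z)*160)

Answer: (((12+(y+6))*z)*160)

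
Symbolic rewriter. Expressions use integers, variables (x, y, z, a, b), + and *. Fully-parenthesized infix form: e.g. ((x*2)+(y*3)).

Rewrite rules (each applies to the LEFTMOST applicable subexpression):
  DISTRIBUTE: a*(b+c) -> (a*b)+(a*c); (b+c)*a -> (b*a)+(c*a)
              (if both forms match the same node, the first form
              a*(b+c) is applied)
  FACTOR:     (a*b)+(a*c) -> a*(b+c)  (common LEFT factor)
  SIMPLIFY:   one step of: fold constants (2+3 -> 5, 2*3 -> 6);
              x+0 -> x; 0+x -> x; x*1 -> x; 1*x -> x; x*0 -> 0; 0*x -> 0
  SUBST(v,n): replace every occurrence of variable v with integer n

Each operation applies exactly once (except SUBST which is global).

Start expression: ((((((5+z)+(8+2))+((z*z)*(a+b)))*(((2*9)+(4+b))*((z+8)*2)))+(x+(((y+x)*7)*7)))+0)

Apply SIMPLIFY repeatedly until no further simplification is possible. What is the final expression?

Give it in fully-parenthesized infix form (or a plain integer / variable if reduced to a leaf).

Start: ((((((5+z)+(8+2))+((z*z)*(a+b)))*(((2*9)+(4+b))*((z+8)*2)))+(x+(((y+x)*7)*7)))+0)
Step 1: at root: ((((((5+z)+(8+2))+((z*z)*(a+b)))*(((2*9)+(4+b))*((z+8)*2)))+(x+(((y+x)*7)*7)))+0) -> (((((5+z)+(8+2))+((z*z)*(a+b)))*(((2*9)+(4+b))*((z+8)*2)))+(x+(((y+x)*7)*7))); overall: ((((((5+z)+(8+2))+((z*z)*(a+b)))*(((2*9)+(4+b))*((z+8)*2)))+(x+(((y+x)*7)*7)))+0) -> (((((5+z)+(8+2))+((z*z)*(a+b)))*(((2*9)+(4+b))*((z+8)*2)))+(x+(((y+x)*7)*7)))
Step 2: at LLLR: (8+2) -> 10; overall: (((((5+z)+(8+2))+((z*z)*(a+b)))*(((2*9)+(4+b))*((z+8)*2)))+(x+(((y+x)*7)*7))) -> (((((5+z)+10)+((z*z)*(a+b)))*(((2*9)+(4+b))*((z+8)*2)))+(x+(((y+x)*7)*7)))
Step 3: at LRLL: (2*9) -> 18; overall: (((((5+z)+10)+((z*z)*(a+b)))*(((2*9)+(4+b))*((z+8)*2)))+(x+(((y+x)*7)*7))) -> (((((5+z)+10)+((z*z)*(a+b)))*((18+(4+b))*((z+8)*2)))+(x+(((y+x)*7)*7)))
Fixed point: (((((5+z)+10)+((z*z)*(a+b)))*((18+(4+b))*((z+8)*2)))+(x+(((y+x)*7)*7)))

Answer: (((((5+z)+10)+((z*z)*(a+b)))*((18+(4+b))*((z+8)*2)))+(x+(((y+x)*7)*7)))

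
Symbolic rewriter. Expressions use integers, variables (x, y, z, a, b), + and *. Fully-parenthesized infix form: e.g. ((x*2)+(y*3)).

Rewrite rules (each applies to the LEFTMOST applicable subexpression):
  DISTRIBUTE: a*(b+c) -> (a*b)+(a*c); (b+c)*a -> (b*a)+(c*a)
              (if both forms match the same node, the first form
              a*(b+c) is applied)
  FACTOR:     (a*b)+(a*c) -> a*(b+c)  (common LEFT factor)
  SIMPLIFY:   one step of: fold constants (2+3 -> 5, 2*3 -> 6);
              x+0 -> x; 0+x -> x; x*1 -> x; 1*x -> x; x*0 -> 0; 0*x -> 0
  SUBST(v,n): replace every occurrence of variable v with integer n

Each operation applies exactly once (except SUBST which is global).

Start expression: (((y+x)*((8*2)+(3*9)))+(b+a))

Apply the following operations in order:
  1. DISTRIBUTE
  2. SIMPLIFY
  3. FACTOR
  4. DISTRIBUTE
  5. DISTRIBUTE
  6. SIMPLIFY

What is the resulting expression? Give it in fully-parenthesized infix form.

Start: (((y+x)*((8*2)+(3*9)))+(b+a))
Apply DISTRIBUTE at L (target: ((y+x)*((8*2)+(3*9)))): (((y+x)*((8*2)+(3*9)))+(b+a)) -> ((((y+x)*(8*2))+((y+x)*(3*9)))+(b+a))
Apply SIMPLIFY at LLR (target: (8*2)): ((((y+x)*(8*2))+((y+x)*(3*9)))+(b+a)) -> ((((y+x)*16)+((y+x)*(3*9)))+(b+a))
Apply FACTOR at L (target: (((y+x)*16)+((y+x)*(3*9)))): ((((y+x)*16)+((y+x)*(3*9)))+(b+a)) -> (((y+x)*(16+(3*9)))+(b+a))
Apply DISTRIBUTE at L (target: ((y+x)*(16+(3*9)))): (((y+x)*(16+(3*9)))+(b+a)) -> ((((y+x)*16)+((y+x)*(3*9)))+(b+a))
Apply DISTRIBUTE at LL (target: ((y+x)*16)): ((((y+x)*16)+((y+x)*(3*9)))+(b+a)) -> ((((y*16)+(x*16))+((y+x)*(3*9)))+(b+a))
Apply SIMPLIFY at LRR (target: (3*9)): ((((y*16)+(x*16))+((y+x)*(3*9)))+(b+a)) -> ((((y*16)+(x*16))+((y+x)*27))+(b+a))

Answer: ((((y*16)+(x*16))+((y+x)*27))+(b+a))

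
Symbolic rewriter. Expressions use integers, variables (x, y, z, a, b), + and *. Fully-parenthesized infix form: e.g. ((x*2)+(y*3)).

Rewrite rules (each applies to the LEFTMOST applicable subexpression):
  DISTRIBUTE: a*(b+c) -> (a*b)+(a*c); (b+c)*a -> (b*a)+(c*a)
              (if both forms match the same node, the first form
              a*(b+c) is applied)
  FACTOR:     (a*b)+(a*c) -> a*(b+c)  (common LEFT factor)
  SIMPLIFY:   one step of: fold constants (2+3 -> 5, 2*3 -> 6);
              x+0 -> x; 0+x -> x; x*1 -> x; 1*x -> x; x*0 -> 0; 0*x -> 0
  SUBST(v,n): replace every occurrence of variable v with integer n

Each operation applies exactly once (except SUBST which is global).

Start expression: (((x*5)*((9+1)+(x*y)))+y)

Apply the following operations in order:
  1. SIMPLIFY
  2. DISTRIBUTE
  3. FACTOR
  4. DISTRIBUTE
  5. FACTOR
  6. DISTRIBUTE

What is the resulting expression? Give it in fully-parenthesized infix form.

Answer: ((((x*5)*10)+((x*5)*(x*y)))+y)

Derivation:
Start: (((x*5)*((9+1)+(x*y)))+y)
Apply SIMPLIFY at LRL (target: (9+1)): (((x*5)*((9+1)+(x*y)))+y) -> (((x*5)*(10+(x*y)))+y)
Apply DISTRIBUTE at L (target: ((x*5)*(10+(x*y)))): (((x*5)*(10+(x*y)))+y) -> ((((x*5)*10)+((x*5)*(x*y)))+y)
Apply FACTOR at L (target: (((x*5)*10)+((x*5)*(x*y)))): ((((x*5)*10)+((x*5)*(x*y)))+y) -> (((x*5)*(10+(x*y)))+y)
Apply DISTRIBUTE at L (target: ((x*5)*(10+(x*y)))): (((x*5)*(10+(x*y)))+y) -> ((((x*5)*10)+((x*5)*(x*y)))+y)
Apply FACTOR at L (target: (((x*5)*10)+((x*5)*(x*y)))): ((((x*5)*10)+((x*5)*(x*y)))+y) -> (((x*5)*(10+(x*y)))+y)
Apply DISTRIBUTE at L (target: ((x*5)*(10+(x*y)))): (((x*5)*(10+(x*y)))+y) -> ((((x*5)*10)+((x*5)*(x*y)))+y)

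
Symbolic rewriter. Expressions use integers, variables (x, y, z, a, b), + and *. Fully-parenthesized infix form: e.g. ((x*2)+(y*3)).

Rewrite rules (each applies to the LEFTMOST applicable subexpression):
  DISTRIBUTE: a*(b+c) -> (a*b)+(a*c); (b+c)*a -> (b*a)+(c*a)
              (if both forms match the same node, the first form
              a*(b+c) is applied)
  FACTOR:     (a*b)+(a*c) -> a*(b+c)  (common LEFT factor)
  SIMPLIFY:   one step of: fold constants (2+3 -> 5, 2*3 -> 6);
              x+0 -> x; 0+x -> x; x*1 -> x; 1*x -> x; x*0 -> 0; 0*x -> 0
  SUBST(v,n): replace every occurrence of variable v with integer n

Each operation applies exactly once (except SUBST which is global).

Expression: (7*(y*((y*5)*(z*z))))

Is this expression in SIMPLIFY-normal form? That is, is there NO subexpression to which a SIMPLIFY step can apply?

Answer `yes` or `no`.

Expression: (7*(y*((y*5)*(z*z))))
Scanning for simplifiable subexpressions (pre-order)...
  at root: (7*(y*((y*5)*(z*z)))) (not simplifiable)
  at R: (y*((y*5)*(z*z))) (not simplifiable)
  at RR: ((y*5)*(z*z)) (not simplifiable)
  at RRL: (y*5) (not simplifiable)
  at RRR: (z*z) (not simplifiable)
Result: no simplifiable subexpression found -> normal form.

Answer: yes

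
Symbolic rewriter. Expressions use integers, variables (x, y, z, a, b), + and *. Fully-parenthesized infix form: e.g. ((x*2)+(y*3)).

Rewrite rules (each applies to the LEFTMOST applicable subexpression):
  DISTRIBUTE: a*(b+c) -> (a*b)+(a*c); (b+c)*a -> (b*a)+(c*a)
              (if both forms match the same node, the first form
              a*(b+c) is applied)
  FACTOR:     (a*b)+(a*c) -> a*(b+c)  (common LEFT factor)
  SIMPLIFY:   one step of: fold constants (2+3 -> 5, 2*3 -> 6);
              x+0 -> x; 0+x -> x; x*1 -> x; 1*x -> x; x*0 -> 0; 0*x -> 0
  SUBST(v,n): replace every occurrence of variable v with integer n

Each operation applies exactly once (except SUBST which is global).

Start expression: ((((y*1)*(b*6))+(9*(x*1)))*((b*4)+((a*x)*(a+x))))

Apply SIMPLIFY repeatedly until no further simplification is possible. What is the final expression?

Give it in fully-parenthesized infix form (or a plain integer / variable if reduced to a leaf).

Answer: (((y*(b*6))+(9*x))*((b*4)+((a*x)*(a+x))))

Derivation:
Start: ((((y*1)*(b*6))+(9*(x*1)))*((b*4)+((a*x)*(a+x))))
Step 1: at LLL: (y*1) -> y; overall: ((((y*1)*(b*6))+(9*(x*1)))*((b*4)+((a*x)*(a+x)))) -> (((y*(b*6))+(9*(x*1)))*((b*4)+((a*x)*(a+x))))
Step 2: at LRR: (x*1) -> x; overall: (((y*(b*6))+(9*(x*1)))*((b*4)+((a*x)*(a+x)))) -> (((y*(b*6))+(9*x))*((b*4)+((a*x)*(a+x))))
Fixed point: (((y*(b*6))+(9*x))*((b*4)+((a*x)*(a+x))))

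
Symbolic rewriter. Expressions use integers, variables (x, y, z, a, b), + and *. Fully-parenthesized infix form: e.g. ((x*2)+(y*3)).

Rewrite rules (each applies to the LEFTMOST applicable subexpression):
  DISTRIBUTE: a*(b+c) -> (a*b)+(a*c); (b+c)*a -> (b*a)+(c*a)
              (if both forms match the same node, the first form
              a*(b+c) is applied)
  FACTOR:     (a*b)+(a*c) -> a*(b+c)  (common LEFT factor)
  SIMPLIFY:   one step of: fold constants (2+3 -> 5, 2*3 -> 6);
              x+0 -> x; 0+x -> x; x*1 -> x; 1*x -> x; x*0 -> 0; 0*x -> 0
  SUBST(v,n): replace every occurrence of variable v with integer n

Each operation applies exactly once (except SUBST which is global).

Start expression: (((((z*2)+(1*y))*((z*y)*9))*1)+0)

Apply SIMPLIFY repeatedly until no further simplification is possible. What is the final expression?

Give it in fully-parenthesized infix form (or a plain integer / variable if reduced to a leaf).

Start: (((((z*2)+(1*y))*((z*y)*9))*1)+0)
Step 1: at root: (((((z*2)+(1*y))*((z*y)*9))*1)+0) -> ((((z*2)+(1*y))*((z*y)*9))*1); overall: (((((z*2)+(1*y))*((z*y)*9))*1)+0) -> ((((z*2)+(1*y))*((z*y)*9))*1)
Step 2: at root: ((((z*2)+(1*y))*((z*y)*9))*1) -> (((z*2)+(1*y))*((z*y)*9)); overall: ((((z*2)+(1*y))*((z*y)*9))*1) -> (((z*2)+(1*y))*((z*y)*9))
Step 3: at LR: (1*y) -> y; overall: (((z*2)+(1*y))*((z*y)*9)) -> (((z*2)+y)*((z*y)*9))
Fixed point: (((z*2)+y)*((z*y)*9))

Answer: (((z*2)+y)*((z*y)*9))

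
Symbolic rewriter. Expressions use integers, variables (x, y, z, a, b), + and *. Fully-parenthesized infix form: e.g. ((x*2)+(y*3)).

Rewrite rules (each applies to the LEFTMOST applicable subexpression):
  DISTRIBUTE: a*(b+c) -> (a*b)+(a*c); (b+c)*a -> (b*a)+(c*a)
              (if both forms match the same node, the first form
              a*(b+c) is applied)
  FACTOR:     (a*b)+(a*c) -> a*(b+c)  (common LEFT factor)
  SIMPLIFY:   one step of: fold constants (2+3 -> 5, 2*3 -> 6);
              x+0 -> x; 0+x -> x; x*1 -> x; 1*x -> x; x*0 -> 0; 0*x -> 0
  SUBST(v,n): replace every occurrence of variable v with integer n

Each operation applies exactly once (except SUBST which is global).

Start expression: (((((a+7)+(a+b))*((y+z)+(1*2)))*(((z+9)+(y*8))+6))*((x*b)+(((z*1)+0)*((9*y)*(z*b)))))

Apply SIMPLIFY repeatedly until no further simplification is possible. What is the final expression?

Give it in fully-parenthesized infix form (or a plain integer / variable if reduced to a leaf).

Answer: (((((a+7)+(a+b))*((y+z)+2))*(((z+9)+(y*8))+6))*((x*b)+(z*((9*y)*(z*b)))))

Derivation:
Start: (((((a+7)+(a+b))*((y+z)+(1*2)))*(((z+9)+(y*8))+6))*((x*b)+(((z*1)+0)*((9*y)*(z*b)))))
Step 1: at LLRR: (1*2) -> 2; overall: (((((a+7)+(a+b))*((y+z)+(1*2)))*(((z+9)+(y*8))+6))*((x*b)+(((z*1)+0)*((9*y)*(z*b))))) -> (((((a+7)+(a+b))*((y+z)+2))*(((z+9)+(y*8))+6))*((x*b)+(((z*1)+0)*((9*y)*(z*b)))))
Step 2: at RRL: ((z*1)+0) -> (z*1); overall: (((((a+7)+(a+b))*((y+z)+2))*(((z+9)+(y*8))+6))*((x*b)+(((z*1)+0)*((9*y)*(z*b))))) -> (((((a+7)+(a+b))*((y+z)+2))*(((z+9)+(y*8))+6))*((x*b)+((z*1)*((9*y)*(z*b)))))
Step 3: at RRL: (z*1) -> z; overall: (((((a+7)+(a+b))*((y+z)+2))*(((z+9)+(y*8))+6))*((x*b)+((z*1)*((9*y)*(z*b))))) -> (((((a+7)+(a+b))*((y+z)+2))*(((z+9)+(y*8))+6))*((x*b)+(z*((9*y)*(z*b)))))
Fixed point: (((((a+7)+(a+b))*((y+z)+2))*(((z+9)+(y*8))+6))*((x*b)+(z*((9*y)*(z*b)))))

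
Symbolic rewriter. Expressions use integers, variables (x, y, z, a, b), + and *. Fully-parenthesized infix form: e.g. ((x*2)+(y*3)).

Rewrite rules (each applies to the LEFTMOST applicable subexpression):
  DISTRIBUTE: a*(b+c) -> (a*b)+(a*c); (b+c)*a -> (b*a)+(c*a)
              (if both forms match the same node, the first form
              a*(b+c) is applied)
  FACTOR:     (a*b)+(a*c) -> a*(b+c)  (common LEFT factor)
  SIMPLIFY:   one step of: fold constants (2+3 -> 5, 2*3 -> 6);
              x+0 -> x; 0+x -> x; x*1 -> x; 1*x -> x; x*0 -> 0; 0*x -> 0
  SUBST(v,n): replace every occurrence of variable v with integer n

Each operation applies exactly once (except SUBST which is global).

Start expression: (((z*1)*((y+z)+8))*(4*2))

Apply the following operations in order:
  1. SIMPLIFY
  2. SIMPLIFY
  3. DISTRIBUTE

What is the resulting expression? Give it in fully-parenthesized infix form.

Answer: (((z*(y+z))+(z*8))*8)

Derivation:
Start: (((z*1)*((y+z)+8))*(4*2))
Apply SIMPLIFY at LL (target: (z*1)): (((z*1)*((y+z)+8))*(4*2)) -> ((z*((y+z)+8))*(4*2))
Apply SIMPLIFY at R (target: (4*2)): ((z*((y+z)+8))*(4*2)) -> ((z*((y+z)+8))*8)
Apply DISTRIBUTE at L (target: (z*((y+z)+8))): ((z*((y+z)+8))*8) -> (((z*(y+z))+(z*8))*8)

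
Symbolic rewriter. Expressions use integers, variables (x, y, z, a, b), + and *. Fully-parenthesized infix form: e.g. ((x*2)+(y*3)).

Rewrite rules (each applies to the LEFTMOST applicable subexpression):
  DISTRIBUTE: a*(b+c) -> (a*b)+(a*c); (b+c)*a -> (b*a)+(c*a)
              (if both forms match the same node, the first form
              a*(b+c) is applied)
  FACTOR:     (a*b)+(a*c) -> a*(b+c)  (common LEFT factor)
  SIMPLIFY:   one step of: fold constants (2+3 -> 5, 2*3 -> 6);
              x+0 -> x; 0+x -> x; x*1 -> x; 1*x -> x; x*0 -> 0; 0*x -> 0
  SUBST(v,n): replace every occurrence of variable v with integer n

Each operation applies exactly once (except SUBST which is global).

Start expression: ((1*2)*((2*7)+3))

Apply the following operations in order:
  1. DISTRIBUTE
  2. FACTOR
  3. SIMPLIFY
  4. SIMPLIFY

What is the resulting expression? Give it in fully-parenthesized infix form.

Answer: (2*(14+3))

Derivation:
Start: ((1*2)*((2*7)+3))
Apply DISTRIBUTE at root (target: ((1*2)*((2*7)+3))): ((1*2)*((2*7)+3)) -> (((1*2)*(2*7))+((1*2)*3))
Apply FACTOR at root (target: (((1*2)*(2*7))+((1*2)*3))): (((1*2)*(2*7))+((1*2)*3)) -> ((1*2)*((2*7)+3))
Apply SIMPLIFY at L (target: (1*2)): ((1*2)*((2*7)+3)) -> (2*((2*7)+3))
Apply SIMPLIFY at RL (target: (2*7)): (2*((2*7)+3)) -> (2*(14+3))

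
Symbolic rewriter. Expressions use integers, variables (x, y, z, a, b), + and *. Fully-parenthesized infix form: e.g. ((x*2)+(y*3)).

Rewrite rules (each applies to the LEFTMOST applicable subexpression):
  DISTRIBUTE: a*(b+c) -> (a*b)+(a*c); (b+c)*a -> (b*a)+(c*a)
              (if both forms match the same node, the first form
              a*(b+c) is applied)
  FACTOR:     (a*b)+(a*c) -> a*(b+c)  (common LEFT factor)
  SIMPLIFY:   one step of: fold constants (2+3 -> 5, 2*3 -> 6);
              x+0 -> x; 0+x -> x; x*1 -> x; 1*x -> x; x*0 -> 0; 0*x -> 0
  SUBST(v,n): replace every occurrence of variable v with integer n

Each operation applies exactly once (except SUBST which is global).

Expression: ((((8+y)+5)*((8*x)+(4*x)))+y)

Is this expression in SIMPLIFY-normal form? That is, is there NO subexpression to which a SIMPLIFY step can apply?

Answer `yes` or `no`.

Answer: yes

Derivation:
Expression: ((((8+y)+5)*((8*x)+(4*x)))+y)
Scanning for simplifiable subexpressions (pre-order)...
  at root: ((((8+y)+5)*((8*x)+(4*x)))+y) (not simplifiable)
  at L: (((8+y)+5)*((8*x)+(4*x))) (not simplifiable)
  at LL: ((8+y)+5) (not simplifiable)
  at LLL: (8+y) (not simplifiable)
  at LR: ((8*x)+(4*x)) (not simplifiable)
  at LRL: (8*x) (not simplifiable)
  at LRR: (4*x) (not simplifiable)
Result: no simplifiable subexpression found -> normal form.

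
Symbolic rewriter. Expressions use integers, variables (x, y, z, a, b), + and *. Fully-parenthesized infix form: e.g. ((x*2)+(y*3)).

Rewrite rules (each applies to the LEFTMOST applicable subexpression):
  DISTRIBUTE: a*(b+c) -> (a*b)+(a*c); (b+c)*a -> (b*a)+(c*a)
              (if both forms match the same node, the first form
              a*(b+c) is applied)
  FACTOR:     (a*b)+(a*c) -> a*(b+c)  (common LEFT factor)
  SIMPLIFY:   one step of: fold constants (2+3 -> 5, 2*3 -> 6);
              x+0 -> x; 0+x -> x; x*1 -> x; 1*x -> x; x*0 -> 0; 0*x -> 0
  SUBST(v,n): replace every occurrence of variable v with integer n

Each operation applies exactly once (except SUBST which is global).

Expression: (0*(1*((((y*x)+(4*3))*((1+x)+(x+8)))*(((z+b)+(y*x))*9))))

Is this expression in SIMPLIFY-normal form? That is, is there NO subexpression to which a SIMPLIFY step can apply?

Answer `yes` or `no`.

Expression: (0*(1*((((y*x)+(4*3))*((1+x)+(x+8)))*(((z+b)+(y*x))*9))))
Scanning for simplifiable subexpressions (pre-order)...
  at root: (0*(1*((((y*x)+(4*3))*((1+x)+(x+8)))*(((z+b)+(y*x))*9)))) (SIMPLIFIABLE)
  at R: (1*((((y*x)+(4*3))*((1+x)+(x+8)))*(((z+b)+(y*x))*9))) (SIMPLIFIABLE)
  at RR: ((((y*x)+(4*3))*((1+x)+(x+8)))*(((z+b)+(y*x))*9)) (not simplifiable)
  at RRL: (((y*x)+(4*3))*((1+x)+(x+8))) (not simplifiable)
  at RRLL: ((y*x)+(4*3)) (not simplifiable)
  at RRLLL: (y*x) (not simplifiable)
  at RRLLR: (4*3) (SIMPLIFIABLE)
  at RRLR: ((1+x)+(x+8)) (not simplifiable)
  at RRLRL: (1+x) (not simplifiable)
  at RRLRR: (x+8) (not simplifiable)
  at RRR: (((z+b)+(y*x))*9) (not simplifiable)
  at RRRL: ((z+b)+(y*x)) (not simplifiable)
  at RRRLL: (z+b) (not simplifiable)
  at RRRLR: (y*x) (not simplifiable)
Found simplifiable subexpr at path root: (0*(1*((((y*x)+(4*3))*((1+x)+(x+8)))*(((z+b)+(y*x))*9))))
One SIMPLIFY step would give: 0
-> NOT in normal form.

Answer: no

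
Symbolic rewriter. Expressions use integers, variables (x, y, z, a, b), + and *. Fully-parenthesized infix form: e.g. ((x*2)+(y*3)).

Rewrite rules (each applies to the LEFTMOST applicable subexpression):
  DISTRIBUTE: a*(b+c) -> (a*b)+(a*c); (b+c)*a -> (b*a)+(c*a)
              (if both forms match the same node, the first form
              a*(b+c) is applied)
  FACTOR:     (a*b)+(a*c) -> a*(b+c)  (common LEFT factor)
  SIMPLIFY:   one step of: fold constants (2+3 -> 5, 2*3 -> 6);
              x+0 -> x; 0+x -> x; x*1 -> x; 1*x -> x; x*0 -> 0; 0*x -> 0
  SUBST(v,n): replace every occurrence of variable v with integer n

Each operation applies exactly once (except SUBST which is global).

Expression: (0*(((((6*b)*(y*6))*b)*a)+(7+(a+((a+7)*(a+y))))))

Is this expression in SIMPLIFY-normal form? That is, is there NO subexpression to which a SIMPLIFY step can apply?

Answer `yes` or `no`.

Expression: (0*(((((6*b)*(y*6))*b)*a)+(7+(a+((a+7)*(a+y))))))
Scanning for simplifiable subexpressions (pre-order)...
  at root: (0*(((((6*b)*(y*6))*b)*a)+(7+(a+((a+7)*(a+y)))))) (SIMPLIFIABLE)
  at R: (((((6*b)*(y*6))*b)*a)+(7+(a+((a+7)*(a+y))))) (not simplifiable)
  at RL: ((((6*b)*(y*6))*b)*a) (not simplifiable)
  at RLL: (((6*b)*(y*6))*b) (not simplifiable)
  at RLLL: ((6*b)*(y*6)) (not simplifiable)
  at RLLLL: (6*b) (not simplifiable)
  at RLLLR: (y*6) (not simplifiable)
  at RR: (7+(a+((a+7)*(a+y)))) (not simplifiable)
  at RRR: (a+((a+7)*(a+y))) (not simplifiable)
  at RRRR: ((a+7)*(a+y)) (not simplifiable)
  at RRRRL: (a+7) (not simplifiable)
  at RRRRR: (a+y) (not simplifiable)
Found simplifiable subexpr at path root: (0*(((((6*b)*(y*6))*b)*a)+(7+(a+((a+7)*(a+y))))))
One SIMPLIFY step would give: 0
-> NOT in normal form.

Answer: no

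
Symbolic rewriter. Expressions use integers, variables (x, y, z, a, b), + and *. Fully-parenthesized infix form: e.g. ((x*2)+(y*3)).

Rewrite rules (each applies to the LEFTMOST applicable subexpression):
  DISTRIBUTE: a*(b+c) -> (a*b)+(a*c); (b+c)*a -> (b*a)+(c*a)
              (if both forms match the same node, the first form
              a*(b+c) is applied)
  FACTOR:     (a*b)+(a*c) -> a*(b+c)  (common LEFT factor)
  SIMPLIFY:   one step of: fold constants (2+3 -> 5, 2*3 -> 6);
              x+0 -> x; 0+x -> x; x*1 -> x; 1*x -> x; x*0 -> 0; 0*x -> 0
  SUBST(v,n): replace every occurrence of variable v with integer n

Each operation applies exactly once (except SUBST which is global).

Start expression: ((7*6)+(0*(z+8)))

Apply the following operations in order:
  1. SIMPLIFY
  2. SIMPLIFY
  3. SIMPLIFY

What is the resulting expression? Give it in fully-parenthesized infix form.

Answer: 42

Derivation:
Start: ((7*6)+(0*(z+8)))
Apply SIMPLIFY at L (target: (7*6)): ((7*6)+(0*(z+8))) -> (42+(0*(z+8)))
Apply SIMPLIFY at R (target: (0*(z+8))): (42+(0*(z+8))) -> (42+0)
Apply SIMPLIFY at root (target: (42+0)): (42+0) -> 42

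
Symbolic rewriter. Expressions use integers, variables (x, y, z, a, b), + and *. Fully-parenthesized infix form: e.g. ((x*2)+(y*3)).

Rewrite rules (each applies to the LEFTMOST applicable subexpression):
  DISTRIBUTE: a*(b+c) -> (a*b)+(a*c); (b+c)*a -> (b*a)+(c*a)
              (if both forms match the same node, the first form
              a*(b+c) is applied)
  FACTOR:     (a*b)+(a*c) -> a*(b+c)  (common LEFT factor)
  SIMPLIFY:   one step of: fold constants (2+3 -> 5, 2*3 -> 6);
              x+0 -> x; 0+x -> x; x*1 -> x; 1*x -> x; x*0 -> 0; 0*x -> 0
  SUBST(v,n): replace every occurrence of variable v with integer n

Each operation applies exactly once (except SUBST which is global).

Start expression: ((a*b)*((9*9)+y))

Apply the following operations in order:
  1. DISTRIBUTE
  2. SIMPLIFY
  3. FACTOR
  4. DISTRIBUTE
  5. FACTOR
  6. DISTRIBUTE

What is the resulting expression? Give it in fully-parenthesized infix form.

Start: ((a*b)*((9*9)+y))
Apply DISTRIBUTE at root (target: ((a*b)*((9*9)+y))): ((a*b)*((9*9)+y)) -> (((a*b)*(9*9))+((a*b)*y))
Apply SIMPLIFY at LR (target: (9*9)): (((a*b)*(9*9))+((a*b)*y)) -> (((a*b)*81)+((a*b)*y))
Apply FACTOR at root (target: (((a*b)*81)+((a*b)*y))): (((a*b)*81)+((a*b)*y)) -> ((a*b)*(81+y))
Apply DISTRIBUTE at root (target: ((a*b)*(81+y))): ((a*b)*(81+y)) -> (((a*b)*81)+((a*b)*y))
Apply FACTOR at root (target: (((a*b)*81)+((a*b)*y))): (((a*b)*81)+((a*b)*y)) -> ((a*b)*(81+y))
Apply DISTRIBUTE at root (target: ((a*b)*(81+y))): ((a*b)*(81+y)) -> (((a*b)*81)+((a*b)*y))

Answer: (((a*b)*81)+((a*b)*y))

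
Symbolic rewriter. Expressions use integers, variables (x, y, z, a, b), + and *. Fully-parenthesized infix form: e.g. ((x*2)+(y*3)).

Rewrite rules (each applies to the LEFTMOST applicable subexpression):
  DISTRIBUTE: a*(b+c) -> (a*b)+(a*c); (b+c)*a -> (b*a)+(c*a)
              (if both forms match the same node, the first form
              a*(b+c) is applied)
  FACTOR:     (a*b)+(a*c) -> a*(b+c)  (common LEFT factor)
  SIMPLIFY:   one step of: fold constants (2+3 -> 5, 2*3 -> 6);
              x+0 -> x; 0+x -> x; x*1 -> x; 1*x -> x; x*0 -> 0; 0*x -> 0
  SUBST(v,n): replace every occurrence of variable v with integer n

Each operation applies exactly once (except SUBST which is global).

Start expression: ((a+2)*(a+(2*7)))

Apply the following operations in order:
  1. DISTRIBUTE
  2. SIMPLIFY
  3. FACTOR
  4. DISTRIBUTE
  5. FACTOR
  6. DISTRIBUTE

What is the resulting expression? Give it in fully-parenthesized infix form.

Start: ((a+2)*(a+(2*7)))
Apply DISTRIBUTE at root (target: ((a+2)*(a+(2*7)))): ((a+2)*(a+(2*7))) -> (((a+2)*a)+((a+2)*(2*7)))
Apply SIMPLIFY at RR (target: (2*7)): (((a+2)*a)+((a+2)*(2*7))) -> (((a+2)*a)+((a+2)*14))
Apply FACTOR at root (target: (((a+2)*a)+((a+2)*14))): (((a+2)*a)+((a+2)*14)) -> ((a+2)*(a+14))
Apply DISTRIBUTE at root (target: ((a+2)*(a+14))): ((a+2)*(a+14)) -> (((a+2)*a)+((a+2)*14))
Apply FACTOR at root (target: (((a+2)*a)+((a+2)*14))): (((a+2)*a)+((a+2)*14)) -> ((a+2)*(a+14))
Apply DISTRIBUTE at root (target: ((a+2)*(a+14))): ((a+2)*(a+14)) -> (((a+2)*a)+((a+2)*14))

Answer: (((a+2)*a)+((a+2)*14))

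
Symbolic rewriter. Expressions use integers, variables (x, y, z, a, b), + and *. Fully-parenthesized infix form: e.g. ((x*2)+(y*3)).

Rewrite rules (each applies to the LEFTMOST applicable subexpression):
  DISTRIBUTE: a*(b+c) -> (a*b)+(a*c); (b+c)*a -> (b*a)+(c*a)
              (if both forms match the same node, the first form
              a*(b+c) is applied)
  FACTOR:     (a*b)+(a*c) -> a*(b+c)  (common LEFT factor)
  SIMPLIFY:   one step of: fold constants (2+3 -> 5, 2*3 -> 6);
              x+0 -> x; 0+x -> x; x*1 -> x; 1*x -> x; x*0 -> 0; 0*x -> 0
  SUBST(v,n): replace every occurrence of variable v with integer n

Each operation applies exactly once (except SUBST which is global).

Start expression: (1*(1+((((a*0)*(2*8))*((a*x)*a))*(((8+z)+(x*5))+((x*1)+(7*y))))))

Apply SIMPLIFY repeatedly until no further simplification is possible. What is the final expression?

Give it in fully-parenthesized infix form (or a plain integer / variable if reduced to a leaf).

Answer: 1

Derivation:
Start: (1*(1+((((a*0)*(2*8))*((a*x)*a))*(((8+z)+(x*5))+((x*1)+(7*y))))))
Step 1: at root: (1*(1+((((a*0)*(2*8))*((a*x)*a))*(((8+z)+(x*5))+((x*1)+(7*y)))))) -> (1+((((a*0)*(2*8))*((a*x)*a))*(((8+z)+(x*5))+((x*1)+(7*y))))); overall: (1*(1+((((a*0)*(2*8))*((a*x)*a))*(((8+z)+(x*5))+((x*1)+(7*y)))))) -> (1+((((a*0)*(2*8))*((a*x)*a))*(((8+z)+(x*5))+((x*1)+(7*y)))))
Step 2: at RLLL: (a*0) -> 0; overall: (1+((((a*0)*(2*8))*((a*x)*a))*(((8+z)+(x*5))+((x*1)+(7*y))))) -> (1+(((0*(2*8))*((a*x)*a))*(((8+z)+(x*5))+((x*1)+(7*y)))))
Step 3: at RLL: (0*(2*8)) -> 0; overall: (1+(((0*(2*8))*((a*x)*a))*(((8+z)+(x*5))+((x*1)+(7*y))))) -> (1+((0*((a*x)*a))*(((8+z)+(x*5))+((x*1)+(7*y)))))
Step 4: at RL: (0*((a*x)*a)) -> 0; overall: (1+((0*((a*x)*a))*(((8+z)+(x*5))+((x*1)+(7*y))))) -> (1+(0*(((8+z)+(x*5))+((x*1)+(7*y)))))
Step 5: at R: (0*(((8+z)+(x*5))+((x*1)+(7*y)))) -> 0; overall: (1+(0*(((8+z)+(x*5))+((x*1)+(7*y))))) -> (1+0)
Step 6: at root: (1+0) -> 1; overall: (1+0) -> 1
Fixed point: 1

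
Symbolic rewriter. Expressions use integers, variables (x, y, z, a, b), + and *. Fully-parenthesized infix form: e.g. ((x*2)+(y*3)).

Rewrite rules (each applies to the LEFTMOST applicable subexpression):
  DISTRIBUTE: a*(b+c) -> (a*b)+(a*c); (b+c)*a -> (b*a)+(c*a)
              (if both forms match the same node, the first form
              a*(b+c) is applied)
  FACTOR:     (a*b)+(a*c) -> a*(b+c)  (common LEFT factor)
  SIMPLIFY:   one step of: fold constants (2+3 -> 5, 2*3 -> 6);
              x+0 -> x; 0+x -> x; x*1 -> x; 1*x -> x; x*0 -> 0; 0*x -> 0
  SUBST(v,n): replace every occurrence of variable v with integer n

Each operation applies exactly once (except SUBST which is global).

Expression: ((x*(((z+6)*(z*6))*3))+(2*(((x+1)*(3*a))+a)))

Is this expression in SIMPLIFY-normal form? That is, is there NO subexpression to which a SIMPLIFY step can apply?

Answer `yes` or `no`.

Expression: ((x*(((z+6)*(z*6))*3))+(2*(((x+1)*(3*a))+a)))
Scanning for simplifiable subexpressions (pre-order)...
  at root: ((x*(((z+6)*(z*6))*3))+(2*(((x+1)*(3*a))+a))) (not simplifiable)
  at L: (x*(((z+6)*(z*6))*3)) (not simplifiable)
  at LR: (((z+6)*(z*6))*3) (not simplifiable)
  at LRL: ((z+6)*(z*6)) (not simplifiable)
  at LRLL: (z+6) (not simplifiable)
  at LRLR: (z*6) (not simplifiable)
  at R: (2*(((x+1)*(3*a))+a)) (not simplifiable)
  at RR: (((x+1)*(3*a))+a) (not simplifiable)
  at RRL: ((x+1)*(3*a)) (not simplifiable)
  at RRLL: (x+1) (not simplifiable)
  at RRLR: (3*a) (not simplifiable)
Result: no simplifiable subexpression found -> normal form.

Answer: yes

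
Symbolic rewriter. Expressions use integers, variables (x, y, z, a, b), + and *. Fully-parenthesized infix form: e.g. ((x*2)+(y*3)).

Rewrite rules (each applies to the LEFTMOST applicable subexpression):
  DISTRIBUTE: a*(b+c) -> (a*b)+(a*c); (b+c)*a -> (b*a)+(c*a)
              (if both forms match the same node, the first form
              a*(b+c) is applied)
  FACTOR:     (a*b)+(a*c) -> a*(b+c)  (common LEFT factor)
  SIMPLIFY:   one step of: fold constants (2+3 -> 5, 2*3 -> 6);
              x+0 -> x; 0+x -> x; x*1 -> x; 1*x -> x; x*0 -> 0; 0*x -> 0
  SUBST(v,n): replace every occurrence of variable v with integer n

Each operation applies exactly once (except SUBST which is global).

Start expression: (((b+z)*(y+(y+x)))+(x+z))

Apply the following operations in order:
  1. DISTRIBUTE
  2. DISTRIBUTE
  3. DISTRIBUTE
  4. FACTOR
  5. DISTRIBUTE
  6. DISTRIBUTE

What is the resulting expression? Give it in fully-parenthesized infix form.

Start: (((b+z)*(y+(y+x)))+(x+z))
Apply DISTRIBUTE at L (target: ((b+z)*(y+(y+x)))): (((b+z)*(y+(y+x)))+(x+z)) -> ((((b+z)*y)+((b+z)*(y+x)))+(x+z))
Apply DISTRIBUTE at LL (target: ((b+z)*y)): ((((b+z)*y)+((b+z)*(y+x)))+(x+z)) -> ((((b*y)+(z*y))+((b+z)*(y+x)))+(x+z))
Apply DISTRIBUTE at LR (target: ((b+z)*(y+x))): ((((b*y)+(z*y))+((b+z)*(y+x)))+(x+z)) -> ((((b*y)+(z*y))+(((b+z)*y)+((b+z)*x)))+(x+z))
Apply FACTOR at LR (target: (((b+z)*y)+((b+z)*x))): ((((b*y)+(z*y))+(((b+z)*y)+((b+z)*x)))+(x+z)) -> ((((b*y)+(z*y))+((b+z)*(y+x)))+(x+z))
Apply DISTRIBUTE at LR (target: ((b+z)*(y+x))): ((((b*y)+(z*y))+((b+z)*(y+x)))+(x+z)) -> ((((b*y)+(z*y))+(((b+z)*y)+((b+z)*x)))+(x+z))
Apply DISTRIBUTE at LRL (target: ((b+z)*y)): ((((b*y)+(z*y))+(((b+z)*y)+((b+z)*x)))+(x+z)) -> ((((b*y)+(z*y))+(((b*y)+(z*y))+((b+z)*x)))+(x+z))

Answer: ((((b*y)+(z*y))+(((b*y)+(z*y))+((b+z)*x)))+(x+z))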